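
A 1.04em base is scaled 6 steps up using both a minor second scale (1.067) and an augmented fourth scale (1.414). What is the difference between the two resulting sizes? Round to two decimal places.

6.78em

Minor second: 1.04 × 1.067⁶ = 1.5347em
Augmented fourth: 1.04 × 1.414⁶ = 8.3125em
Difference: 8.3125 − 1.5347 = 6.7778em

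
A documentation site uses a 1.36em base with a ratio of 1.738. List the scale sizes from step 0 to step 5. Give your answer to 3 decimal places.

1.360em, 2.364em, 4.108em, 7.140em, 12.409em, 21.567em

Step 0: 1.36em
Step 1: 1.36 × 1.738 = 2.364
Step 2: 1.36 × 1.738² = 4.108
Step 3: 1.36 × 1.738³ = 7.140
Step 4: 1.36 × 1.738⁴ = 12.409
Step 5: 1.36 × 1.738⁵ = 21.567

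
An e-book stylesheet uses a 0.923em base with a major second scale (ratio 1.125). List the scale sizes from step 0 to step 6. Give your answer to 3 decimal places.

Step 0: 0.923em
Step 1: 0.923 × 1.125 = 1.038
Step 2: 0.923 × 1.125² = 1.168
Step 3: 0.923 × 1.125³ = 1.314
Step 4: 0.923 × 1.125⁴ = 1.478
Step 5: 0.923 × 1.125⁵ = 1.663
Step 6: 0.923 × 1.125⁶ = 1.871

0.923em, 1.038em, 1.168em, 1.314em, 1.478em, 1.663em, 1.871em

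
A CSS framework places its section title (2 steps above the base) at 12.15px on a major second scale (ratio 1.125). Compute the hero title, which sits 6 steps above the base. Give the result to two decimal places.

19.46px

12.15 × 1.125⁴ = 12.15 × 1.60181 ≈ 19.462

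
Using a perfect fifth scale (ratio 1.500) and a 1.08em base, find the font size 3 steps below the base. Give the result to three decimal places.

0.320em

1.08 ÷ 1.500³ = 1.08 ÷ 3.37500 ≈ 0.320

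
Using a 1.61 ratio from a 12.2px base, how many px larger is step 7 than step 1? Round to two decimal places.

Step 1: 12.2 × 1.61 = 19.6420px
Step 7: 12.2 × 1.61⁷ = 342.0905px
Difference: 342.0905 − 19.6420 = 322.4485px

322.45px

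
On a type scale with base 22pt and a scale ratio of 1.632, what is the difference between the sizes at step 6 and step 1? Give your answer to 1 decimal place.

379.8pt

Step 1: 22.0 × 1.632 = 35.904pt
Step 6: 22.0 × 1.632⁶ = 415.665pt
Difference: 415.665 − 35.904 = 379.761pt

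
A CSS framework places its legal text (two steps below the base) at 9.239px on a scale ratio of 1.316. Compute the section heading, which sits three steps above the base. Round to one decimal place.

36.5px

The gap is 3 − (-2) = 5 steps, so the factor is 1.316^5.
9.239 × 1.316⁵ = 9.239 × 3.94711 ≈ 36.467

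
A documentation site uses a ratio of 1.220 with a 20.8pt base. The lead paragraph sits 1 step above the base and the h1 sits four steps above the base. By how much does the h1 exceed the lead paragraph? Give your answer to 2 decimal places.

20.70pt

Step 1: 20.8 × 1.220 = 25.3760pt
Step 4: 20.8 × 1.220⁴ = 46.0790pt
Difference: 46.0790 − 25.3760 = 20.7030pt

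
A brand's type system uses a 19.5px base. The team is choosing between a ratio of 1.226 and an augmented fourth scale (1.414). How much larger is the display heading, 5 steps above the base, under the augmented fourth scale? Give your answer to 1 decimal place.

At 1.226: 19.5 × 1.226⁵ = 54.012px
Augmented fourth: 19.5 × 1.414⁵ = 110.225px
Difference: 110.225 − 54.012 = 56.213px

56.2px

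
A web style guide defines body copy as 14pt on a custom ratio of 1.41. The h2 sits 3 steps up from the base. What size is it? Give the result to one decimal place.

39.2pt

Each step on a modular scale multiplies by the ratio, so the size n steps from the base is base × ratioⁿ.
14.0 × 1.41³ = 14.0 × 2.80322 ≈ 39.25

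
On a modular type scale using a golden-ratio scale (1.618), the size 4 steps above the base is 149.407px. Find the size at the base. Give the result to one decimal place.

21.8px

149.407 ÷ 1.618⁴ = 149.407 ÷ 6.85353 ≈ 21.800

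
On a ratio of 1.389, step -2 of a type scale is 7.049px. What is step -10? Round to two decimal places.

7.049 ÷ 1.389⁸ = 7.049 ÷ 13.85536 ≈ 0.509

0.51px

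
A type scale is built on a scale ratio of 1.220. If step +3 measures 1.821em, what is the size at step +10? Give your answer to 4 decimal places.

1.821 × 1.220⁷ = 1.821 × 4.02271 ≈ 7.3254

7.3254em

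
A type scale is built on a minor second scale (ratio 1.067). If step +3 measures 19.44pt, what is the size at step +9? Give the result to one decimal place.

28.7pt

The gap is 9 − (3) = 6 steps, so the factor is 1.067^6.
19.44 × 1.067⁶ = 19.44 × 1.47566 ≈ 28.687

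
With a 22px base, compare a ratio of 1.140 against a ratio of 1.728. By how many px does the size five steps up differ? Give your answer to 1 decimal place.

296.6px

At 1.140: 22.0 × 1.140⁵ = 42.359px
At 1.728: 22.0 × 1.728⁵ = 338.954px
Difference: 338.954 − 42.359 = 296.595px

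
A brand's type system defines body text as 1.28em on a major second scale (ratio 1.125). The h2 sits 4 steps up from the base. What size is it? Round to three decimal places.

2.050em

1.28 × 1.125⁴ = 1.28 × 1.60181 ≈ 2.050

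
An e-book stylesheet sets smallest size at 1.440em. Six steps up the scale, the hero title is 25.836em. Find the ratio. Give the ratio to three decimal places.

1.618

The ratio satisfies 1.440 × r⁶ = 25.836, so r = (25.836 / 1.440)^(1/6).
r = 17.9417^(1/6) ≈ 1.6180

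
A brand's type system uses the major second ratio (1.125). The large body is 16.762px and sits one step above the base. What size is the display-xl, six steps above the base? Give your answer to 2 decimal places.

30.21px

16.762 × 1.125⁵ = 16.762 × 1.80203 ≈ 30.206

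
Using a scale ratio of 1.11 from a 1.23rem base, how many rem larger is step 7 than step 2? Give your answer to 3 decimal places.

Step 2: 1.23 × 1.11² = 1.51548rem
Step 7: 1.23 × 1.11⁷ = 2.55368rem
Difference: 2.55368 − 1.51548 = 1.03820rem

1.038rem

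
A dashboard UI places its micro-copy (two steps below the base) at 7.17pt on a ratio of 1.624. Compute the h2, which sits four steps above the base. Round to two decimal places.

7.17 × 1.624⁶ = 7.17 × 18.34493 ≈ 131.533

131.53pt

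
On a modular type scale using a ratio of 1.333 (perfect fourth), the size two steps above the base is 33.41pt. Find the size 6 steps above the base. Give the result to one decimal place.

105.5pt

The gap is 6 − (2) = 4 steps, so the factor is 1.333^4.
33.41 × 1.333⁴ = 33.41 × 3.15733 ≈ 105.487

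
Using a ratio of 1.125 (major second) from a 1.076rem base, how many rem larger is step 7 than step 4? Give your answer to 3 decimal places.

Step 4: 1.076 × 1.125⁴ = 1.72354rem
Step 7: 1.076 × 1.125⁷ = 2.45403rem
Difference: 2.45403 − 1.72354 = 0.73049rem

0.730rem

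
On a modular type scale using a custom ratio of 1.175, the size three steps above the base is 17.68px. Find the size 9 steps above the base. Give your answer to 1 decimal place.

46.5px

The gap is 9 − (3) = 6 steps, so the factor is 1.175^6.
17.68 × 1.175⁶ = 17.68 × 2.63164 ≈ 46.527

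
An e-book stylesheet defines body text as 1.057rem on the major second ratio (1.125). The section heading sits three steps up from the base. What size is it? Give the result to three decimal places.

1.505rem

A modular type scale is a geometric sequence: sizeₙ = base × rⁿ.
1.057 × 1.125³ = 1.057 × 1.42383 ≈ 1.505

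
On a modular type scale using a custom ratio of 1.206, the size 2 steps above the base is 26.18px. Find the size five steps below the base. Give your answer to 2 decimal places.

7.06px

26.18 ÷ 1.206⁷ = 26.18 ÷ 3.71049 ≈ 7.056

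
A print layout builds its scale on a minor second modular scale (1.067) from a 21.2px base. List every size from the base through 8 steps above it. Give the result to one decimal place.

Step 0: 21.2px
Step 1: 21.2 × 1.067 = 22.6
Step 2: 21.2 × 1.067² = 24.1
Step 3: 21.2 × 1.067³ = 25.8
Step 4: 21.2 × 1.067⁴ = 27.5
Step 5: 21.2 × 1.067⁵ = 29.3
Step 6: 21.2 × 1.067⁶ = 31.3
Step 7: 21.2 × 1.067⁷ = 33.4
Step 8: 21.2 × 1.067⁸ = 35.6

21.2px, 22.6px, 24.1px, 25.8px, 27.5px, 29.3px, 31.3px, 33.4px, 35.6px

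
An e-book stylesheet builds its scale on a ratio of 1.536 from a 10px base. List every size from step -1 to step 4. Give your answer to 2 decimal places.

Step -1: 10.0 ÷ 1.536 = 6.51
Step 0: 10px
Step 1: 10.0 × 1.536 = 15.36
Step 2: 10.0 × 1.536² = 23.59
Step 3: 10.0 × 1.536³ = 36.24
Step 4: 10.0 × 1.536⁴ = 55.66

6.51px, 10.00px, 15.36px, 23.59px, 36.24px, 55.66px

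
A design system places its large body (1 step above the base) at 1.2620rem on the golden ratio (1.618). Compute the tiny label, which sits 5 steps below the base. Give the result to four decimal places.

0.0703rem

Moving from step +1 to step -5 is 6 steps down, so divide by r⁶.
1.2620 ÷ 1.618⁶ = 1.2620 ÷ 17.94201 ≈ 0.0703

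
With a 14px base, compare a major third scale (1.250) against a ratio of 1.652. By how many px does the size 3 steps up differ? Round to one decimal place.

35.8px

Major third: 14.0 × 1.250³ = 27.344px
At 1.652: 14.0 × 1.652³ = 63.119px
Difference: 63.119 − 27.344 = 35.775px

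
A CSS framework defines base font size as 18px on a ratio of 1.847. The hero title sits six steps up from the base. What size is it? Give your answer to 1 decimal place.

Each step on a modular scale multiplies by the ratio, so the size n steps from the base is base × ratioⁿ.
18.0 × 1.847⁶ = 18.0 × 39.70099 ≈ 714.62

714.6px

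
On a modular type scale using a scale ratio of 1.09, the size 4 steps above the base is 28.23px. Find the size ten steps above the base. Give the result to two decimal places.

47.34px

The gap is 10 − (4) = 6 steps, so the factor is 1.09^6.
28.23 × 1.09⁶ = 28.23 × 1.67710 ≈ 47.345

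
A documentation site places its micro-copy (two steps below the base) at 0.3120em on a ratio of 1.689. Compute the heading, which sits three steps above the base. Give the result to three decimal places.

4.288em

0.3120 × 1.689⁵ = 0.3120 × 13.74511 ≈ 4.288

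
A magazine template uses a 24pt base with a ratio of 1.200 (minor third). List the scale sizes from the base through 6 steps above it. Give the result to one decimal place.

24.0pt, 28.8pt, 34.6pt, 41.5pt, 49.8pt, 59.7pt, 71.7pt

Step 0: 24pt
Step 1: 24.0 × 1.200 = 28.8
Step 2: 24.0 × 1.200² = 34.6
Step 3: 24.0 × 1.200³ = 41.5
Step 4: 24.0 × 1.200⁴ = 49.8
Step 5: 24.0 × 1.200⁵ = 59.7
Step 6: 24.0 × 1.200⁶ = 71.7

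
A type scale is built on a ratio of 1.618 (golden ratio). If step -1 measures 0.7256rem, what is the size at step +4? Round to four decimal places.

0.7256 × 1.618⁵ = 0.7256 × 11.08901 ≈ 8.0462

8.0462rem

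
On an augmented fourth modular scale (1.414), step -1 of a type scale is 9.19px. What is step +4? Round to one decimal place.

9.19 × 1.414⁵ = 9.19 × 5.65258 ≈ 51.947

51.9px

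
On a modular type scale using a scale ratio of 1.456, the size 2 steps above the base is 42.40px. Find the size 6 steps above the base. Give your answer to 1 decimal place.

The gap is 6 − (2) = 4 steps, so the factor is 1.456^4.
42.40 × 1.456⁴ = 42.40 × 4.49413 ≈ 190.551

190.6px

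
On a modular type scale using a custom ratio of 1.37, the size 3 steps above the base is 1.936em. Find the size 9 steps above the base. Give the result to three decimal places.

12.801em

Moving from step +3 to step +9 is 6 steps up, so multiply by r⁶.
1.936 × 1.37⁶ = 1.936 × 6.61186 ≈ 12.801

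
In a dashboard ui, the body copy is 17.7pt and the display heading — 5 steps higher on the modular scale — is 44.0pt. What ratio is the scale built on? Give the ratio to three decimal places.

r⁵ = 44.0 / 17.7, so r = (44.0/17.7)^(1/5).
r = 2.4859^(1/5) ≈ 1.1998

1.200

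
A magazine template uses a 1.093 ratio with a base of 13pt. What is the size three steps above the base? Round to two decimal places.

16.97pt

Every step multiplies by the scale ratio.
13.0 × 1.093³ = 13.0 × 1.30575 ≈ 16.97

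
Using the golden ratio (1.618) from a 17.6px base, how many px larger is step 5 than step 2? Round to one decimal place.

Step 2: 17.6 × 1.618² = 46.075px
Step 5: 17.6 × 1.618⁵ = 195.166px
Difference: 195.166 − 46.075 = 149.091px

149.1px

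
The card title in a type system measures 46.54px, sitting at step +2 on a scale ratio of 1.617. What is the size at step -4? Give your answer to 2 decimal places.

46.54 ÷ 1.617⁶ = 46.54 ÷ 17.87558 ≈ 2.604

2.60px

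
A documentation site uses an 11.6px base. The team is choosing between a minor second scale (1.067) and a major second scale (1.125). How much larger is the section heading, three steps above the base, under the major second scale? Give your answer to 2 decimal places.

Minor second: 11.6 × 1.067³ = 14.0913px
Major second: 11.6 × 1.125³ = 16.5164px
Difference: 16.5164 − 14.0913 = 2.4251px

2.43px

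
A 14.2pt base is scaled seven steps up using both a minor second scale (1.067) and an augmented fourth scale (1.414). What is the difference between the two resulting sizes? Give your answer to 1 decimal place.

Minor second: 14.2 × 1.067⁷ = 22.358pt
Augmented fourth: 14.2 × 1.414⁷ = 160.485pt
Difference: 160.485 − 22.358 = 138.127pt

138.1pt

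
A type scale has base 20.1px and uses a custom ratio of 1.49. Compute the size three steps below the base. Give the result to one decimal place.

6.1px

20.1 ÷ 1.49³ = 20.1 ÷ 3.30795 ≈ 6.08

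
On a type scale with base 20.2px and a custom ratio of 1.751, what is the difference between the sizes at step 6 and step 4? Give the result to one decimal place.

392.3px

Step 4: 20.2 × 1.751⁴ = 189.887px
Step 6: 20.2 × 1.751⁶ = 582.195px
Difference: 582.195 − 189.887 = 392.308px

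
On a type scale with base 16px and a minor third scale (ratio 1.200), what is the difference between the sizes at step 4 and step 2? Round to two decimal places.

10.14px

Step 2: 16.0 × 1.200² = 23.0400px
Step 4: 16.0 × 1.200⁴ = 33.1776px
Difference: 33.1776 − 23.0400 = 10.1376px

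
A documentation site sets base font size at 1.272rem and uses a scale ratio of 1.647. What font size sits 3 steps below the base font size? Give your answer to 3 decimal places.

1.272 ÷ 1.647³ = 1.272 ÷ 4.46767 ≈ 0.285

0.285rem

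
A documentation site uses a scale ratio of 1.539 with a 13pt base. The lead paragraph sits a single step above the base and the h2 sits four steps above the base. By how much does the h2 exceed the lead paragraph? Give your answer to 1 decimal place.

Step 1: 13.0 × 1.539 = 20.007pt
Step 4: 13.0 × 1.539⁴ = 72.929pt
Difference: 72.929 − 20.007 = 52.922pt

52.9pt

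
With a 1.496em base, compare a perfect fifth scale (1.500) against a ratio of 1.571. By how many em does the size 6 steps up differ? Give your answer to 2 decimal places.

5.45em

Perfect fifth: 1.496 × 1.500⁶ = 17.0404em
At 1.571: 1.496 × 1.571⁶ = 22.4900em
Difference: 22.4900 − 17.0404 = 5.4496em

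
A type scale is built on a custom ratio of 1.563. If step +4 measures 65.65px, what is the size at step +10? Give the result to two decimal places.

Moving from step +4 to step +10 is 6 steps up, so multiply by r⁶.
65.65 × 1.563⁶ = 65.65 × 14.57988 ≈ 957.169

957.17px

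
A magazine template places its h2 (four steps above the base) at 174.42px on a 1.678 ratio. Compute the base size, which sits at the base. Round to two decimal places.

22.00px

174.42 ÷ 1.678⁴ = 174.42 ÷ 7.92808 ≈ 22.000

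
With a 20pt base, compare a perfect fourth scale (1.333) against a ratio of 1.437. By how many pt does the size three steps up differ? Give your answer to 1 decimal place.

12.0pt

Perfect fourth: 20.0 × 1.333³ = 47.372pt
At 1.437: 20.0 × 1.437³ = 59.347pt
Difference: 59.347 − 47.372 = 11.975pt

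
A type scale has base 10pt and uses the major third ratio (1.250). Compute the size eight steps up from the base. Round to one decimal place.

10.0 × 1.250⁸ = 10.0 × 5.96046 ≈ 59.60

59.6pt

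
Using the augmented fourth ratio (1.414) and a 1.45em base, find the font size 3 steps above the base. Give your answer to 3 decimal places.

4.099em

Every step multiplies by the scale ratio.
1.45 × 1.414³ = 1.45 × 2.82715 ≈ 4.099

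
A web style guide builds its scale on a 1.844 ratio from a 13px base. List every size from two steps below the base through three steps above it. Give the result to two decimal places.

3.82px, 7.05px, 13.00px, 23.97px, 44.20px, 81.51px

Step -2: 13.0 ÷ 1.844² = 3.82
Step -1: 13.0 ÷ 1.844 = 7.05
Step 0: 13px
Step 1: 13.0 × 1.844 = 23.97
Step 2: 13.0 × 1.844² = 44.20
Step 3: 13.0 × 1.844³ = 81.51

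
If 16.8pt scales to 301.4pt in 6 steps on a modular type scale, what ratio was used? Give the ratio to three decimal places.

1.618

The ratio satisfies 16.8 × r⁶ = 301.4, so r = (301.4 / 16.8)^(1/6).
r = 17.9405^(1/6) ≈ 1.6180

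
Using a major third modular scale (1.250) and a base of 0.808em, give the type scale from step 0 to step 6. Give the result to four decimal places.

Step 0: 0.808em
Step 1: 0.808 × 1.250 = 1.0100
Step 2: 0.808 × 1.250² = 1.2625
Step 3: 0.808 × 1.250³ = 1.5781
Step 4: 0.808 × 1.250⁴ = 1.9727
Step 5: 0.808 × 1.250⁵ = 2.4658
Step 6: 0.808 × 1.250⁶ = 3.0823

0.8080em, 1.0100em, 1.2625em, 1.5781em, 1.9727em, 2.4658em, 3.0823em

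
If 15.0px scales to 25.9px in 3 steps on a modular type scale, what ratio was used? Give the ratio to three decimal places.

1.200

The ratio satisfies 15.0 × r³ = 25.9, so r = (25.9 / 15.0)^(1/3).
r = 1.7267^(1/3) ≈ 1.1997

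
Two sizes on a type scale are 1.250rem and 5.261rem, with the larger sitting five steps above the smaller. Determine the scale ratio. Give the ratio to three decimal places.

1.333

r⁵ = 5.261 / 1.250, so r = (5.261/1.250)^(1/5).
r = 4.2088^(1/5) ≈ 1.3330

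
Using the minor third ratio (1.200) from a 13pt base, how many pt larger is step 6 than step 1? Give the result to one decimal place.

Step 1: 13.0 × 1.200 = 15.600pt
Step 6: 13.0 × 1.200⁶ = 38.818pt
Difference: 38.818 − 15.600 = 23.218pt

23.2pt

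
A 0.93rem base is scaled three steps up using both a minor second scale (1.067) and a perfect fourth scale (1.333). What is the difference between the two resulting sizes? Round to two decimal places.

1.07rem

Minor second: 0.93 × 1.067³ = 1.1297rem
Perfect fourth: 0.93 × 1.333³ = 2.2028rem
Difference: 2.2028 − 1.1297 = 1.0731rem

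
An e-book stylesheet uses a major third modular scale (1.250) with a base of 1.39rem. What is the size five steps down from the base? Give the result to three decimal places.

1.39 ÷ 1.250⁵ = 1.39 ÷ 3.05176 ≈ 0.455

0.455rem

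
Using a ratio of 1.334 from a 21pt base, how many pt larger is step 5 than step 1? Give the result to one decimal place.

Step 1: 21.0 × 1.334 = 28.014pt
Step 5: 21.0 × 1.334⁵ = 88.715pt
Difference: 88.715 − 28.014 = 60.701pt

60.7pt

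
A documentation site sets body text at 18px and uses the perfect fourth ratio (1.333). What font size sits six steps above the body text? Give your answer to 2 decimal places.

100.98px

Every step multiplies by the scale ratio.
18.0 × 1.333⁶ = 18.0 × 5.61023 ≈ 100.98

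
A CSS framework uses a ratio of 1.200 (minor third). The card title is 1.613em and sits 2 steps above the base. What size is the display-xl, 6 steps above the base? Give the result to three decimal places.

Moving from step +2 to step +6 is 4 steps up, so multiply by r⁴.
1.613 × 1.200⁴ = 1.613 × 2.07360 ≈ 3.345

3.345em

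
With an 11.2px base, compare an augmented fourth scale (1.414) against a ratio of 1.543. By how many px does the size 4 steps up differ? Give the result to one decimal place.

18.7px

Augmented fourth: 11.2 × 1.414⁴ = 44.773px
At 1.543: 11.2 × 1.543⁴ = 63.487px
Difference: 63.487 − 44.773 = 18.714px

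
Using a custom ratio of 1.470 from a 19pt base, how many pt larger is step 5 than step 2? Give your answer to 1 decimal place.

Step 2: 19.0 × 1.470² = 41.057pt
Step 5: 19.0 × 1.470⁵ = 130.419pt
Difference: 130.419 − 41.057 = 89.362pt

89.4pt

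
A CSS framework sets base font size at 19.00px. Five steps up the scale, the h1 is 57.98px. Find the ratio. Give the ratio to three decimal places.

1.250

The ratio satisfies 19.00 × r⁵ = 57.98, so r = (57.98 / 19.00)^(1/5).
r = 3.0516^(1/5) ≈ 1.2500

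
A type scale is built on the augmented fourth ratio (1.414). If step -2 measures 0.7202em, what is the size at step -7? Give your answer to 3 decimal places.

The gap is -7 − (-2) = -5 steps, so the factor is 1.414^-5.
0.7202 ÷ 1.414⁵ = 0.7202 ÷ 5.65258 ≈ 0.127

0.127em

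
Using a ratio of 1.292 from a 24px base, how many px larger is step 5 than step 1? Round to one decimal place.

Step 1: 24.0 × 1.292 = 31.008px
Step 5: 24.0 × 1.292⁵ = 86.402px
Difference: 86.402 − 31.008 = 55.394px

55.4px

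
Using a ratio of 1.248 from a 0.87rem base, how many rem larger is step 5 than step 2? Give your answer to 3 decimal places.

1.279rem

Step 2: 0.87 × 1.248² = 1.35503rem
Step 5: 0.87 × 1.248⁵ = 2.63386rem
Difference: 2.63386 − 1.35503 = 1.27883rem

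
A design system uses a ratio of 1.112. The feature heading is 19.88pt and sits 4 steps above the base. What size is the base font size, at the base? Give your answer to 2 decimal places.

19.88 ÷ 1.112⁴ = 19.88 ÷ 1.52904 ≈ 13.002

13.00pt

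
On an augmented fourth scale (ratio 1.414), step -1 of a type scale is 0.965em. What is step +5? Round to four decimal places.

0.965 × 1.414⁶ = 0.965 × 7.99275 ≈ 7.7130

7.7130em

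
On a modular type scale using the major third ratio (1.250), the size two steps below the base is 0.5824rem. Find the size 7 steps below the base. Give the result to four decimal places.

0.1908rem

0.5824 ÷ 1.250⁵ = 0.5824 ÷ 3.05176 ≈ 0.1908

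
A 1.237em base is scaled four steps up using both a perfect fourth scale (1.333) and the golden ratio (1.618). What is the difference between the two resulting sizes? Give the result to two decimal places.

Perfect fourth: 1.237 × 1.333⁴ = 3.9056em
Golden ratio: 1.237 × 1.618⁴ = 8.4778em
Difference: 8.4778 − 3.9056 = 4.5722em

4.57em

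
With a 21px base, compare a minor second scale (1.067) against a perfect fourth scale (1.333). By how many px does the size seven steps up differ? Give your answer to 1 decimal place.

124.0px

Minor second: 21.0 × 1.067⁷ = 33.065px
Perfect fourth: 21.0 × 1.333⁷ = 157.047px
Difference: 157.047 − 33.065 = 123.982px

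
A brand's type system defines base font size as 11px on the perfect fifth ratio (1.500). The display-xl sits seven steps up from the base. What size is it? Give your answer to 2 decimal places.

Every step multiplies by the scale ratio.
11.0 × 1.500⁷ = 11.0 × 17.08594 ≈ 187.95

187.95px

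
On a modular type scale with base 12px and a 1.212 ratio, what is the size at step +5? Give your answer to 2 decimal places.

31.38px

Every step multiplies by the scale ratio.
12.0 × 1.212⁵ = 12.0 × 2.61525 ≈ 31.38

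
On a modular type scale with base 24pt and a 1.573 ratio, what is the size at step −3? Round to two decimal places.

6.17pt

A modular type scale is a geometric sequence: sizeₙ = base × rⁿ.
24.0 ÷ 1.573³ = 24.0 ÷ 3.89212 ≈ 6.17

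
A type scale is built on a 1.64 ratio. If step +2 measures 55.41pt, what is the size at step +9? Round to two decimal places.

Moving from step +2 to step +9 is 7 steps up, so multiply by r⁷.
55.41 × 1.64⁷ = 55.41 × 31.90854 ≈ 1768.052

1768.05pt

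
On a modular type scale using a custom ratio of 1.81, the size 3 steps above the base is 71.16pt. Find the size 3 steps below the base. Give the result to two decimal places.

71.16 ÷ 1.81⁶ = 71.16 ÷ 35.16183 ≈ 2.024

2.02pt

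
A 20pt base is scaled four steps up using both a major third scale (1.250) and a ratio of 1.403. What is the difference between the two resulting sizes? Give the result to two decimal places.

Major third: 20.0 × 1.250⁴ = 48.8281pt
At 1.403: 20.0 × 1.403⁴ = 77.4927pt
Difference: 77.4927 − 48.8281 = 28.6646pt

28.66pt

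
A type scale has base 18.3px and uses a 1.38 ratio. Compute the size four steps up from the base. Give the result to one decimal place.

18.3 × 1.38⁴ = 18.3 × 3.62674 ≈ 66.37

66.4px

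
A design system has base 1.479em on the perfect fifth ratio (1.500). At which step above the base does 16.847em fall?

1.500ⁿ = 16.847 / 1.479 = 11.3908
n = ln(11.3908) / ln(1.500) = 2.4328 / 0.4055 ≈ 6.00

6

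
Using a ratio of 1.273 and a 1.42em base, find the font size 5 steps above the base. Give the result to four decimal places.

1.42 × 1.273⁵ = 1.42 × 3.34304 ≈ 4.7471

4.7471em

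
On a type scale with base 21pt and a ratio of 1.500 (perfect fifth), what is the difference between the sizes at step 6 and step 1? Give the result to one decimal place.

207.7pt

Step 1: 21.0 × 1.500 = 31.500pt
Step 6: 21.0 × 1.500⁶ = 239.203pt
Difference: 239.203 − 31.500 = 207.703pt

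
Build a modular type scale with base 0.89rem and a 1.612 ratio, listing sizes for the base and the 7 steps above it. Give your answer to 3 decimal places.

Step 0: 0.89rem
Step 1: 0.89 × 1.612 = 1.435
Step 2: 0.89 × 1.612² = 2.313
Step 3: 0.89 × 1.612³ = 3.728
Step 4: 0.89 × 1.612⁴ = 6.010
Step 5: 0.89 × 1.612⁵ = 9.688
Step 6: 0.89 × 1.612⁶ = 15.616
Step 7: 0.89 × 1.612⁷ = 25.174

0.890rem, 1.435rem, 2.313rem, 3.728rem, 6.010rem, 9.688rem, 15.616rem, 25.174rem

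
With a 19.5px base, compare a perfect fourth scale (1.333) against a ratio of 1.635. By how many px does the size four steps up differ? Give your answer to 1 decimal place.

77.8px

Perfect fourth: 19.5 × 1.333⁴ = 61.568px
At 1.635: 19.5 × 1.635⁴ = 139.350px
Difference: 139.350 − 61.568 = 77.782px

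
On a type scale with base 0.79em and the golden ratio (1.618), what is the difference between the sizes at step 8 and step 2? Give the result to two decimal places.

35.04em

Step 2: 0.79 × 1.618² = 2.0682em
Step 8: 0.79 × 1.618⁸ = 37.1069em
Difference: 37.1069 − 2.0682 = 35.0387em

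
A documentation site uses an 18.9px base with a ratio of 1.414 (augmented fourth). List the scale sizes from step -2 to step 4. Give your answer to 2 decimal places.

Step -2: 18.9 ÷ 1.414² = 9.45
Step -1: 18.9 ÷ 1.414 = 13.37
Step 0: 18.9px
Step 1: 18.9 × 1.414 = 26.72
Step 2: 18.9 × 1.414² = 37.79
Step 3: 18.9 × 1.414³ = 53.43
Step 4: 18.9 × 1.414⁴ = 75.55

9.45px, 13.37px, 18.90px, 26.72px, 37.79px, 53.43px, 75.55px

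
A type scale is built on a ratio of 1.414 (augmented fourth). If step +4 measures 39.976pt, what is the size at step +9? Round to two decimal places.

The gap is 9 − (4) = 5 steps, so the factor is 1.414^5.
39.976 × 1.414⁵ = 39.976 × 5.65258 ≈ 225.968

225.97pt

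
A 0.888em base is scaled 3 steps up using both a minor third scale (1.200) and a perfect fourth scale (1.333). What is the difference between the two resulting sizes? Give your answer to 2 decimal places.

0.57em

Minor third: 0.888 × 1.200³ = 1.5345em
Perfect fourth: 0.888 × 1.333³ = 2.1033em
Difference: 2.1033 − 1.5345 = 0.5688em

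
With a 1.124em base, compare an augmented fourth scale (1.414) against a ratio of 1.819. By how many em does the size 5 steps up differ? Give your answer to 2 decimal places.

16.03em

Augmented fourth: 1.124 × 1.414⁵ = 6.3535em
At 1.819: 1.124 × 1.819⁵ = 22.3836em
Difference: 22.3836 − 6.3535 = 16.0301em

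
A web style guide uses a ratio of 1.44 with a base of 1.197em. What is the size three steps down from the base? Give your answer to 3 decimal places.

1.197 ÷ 1.44³ = 1.197 ÷ 2.98598 ≈ 0.401

0.401em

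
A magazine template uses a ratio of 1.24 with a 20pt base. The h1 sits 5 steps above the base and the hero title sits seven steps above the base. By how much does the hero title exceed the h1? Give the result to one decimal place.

Step 5: 20.0 × 1.24⁵ = 58.633pt
Step 7: 20.0 × 1.24⁷ = 90.153pt
Difference: 90.153 − 58.633 = 31.520pt

31.5pt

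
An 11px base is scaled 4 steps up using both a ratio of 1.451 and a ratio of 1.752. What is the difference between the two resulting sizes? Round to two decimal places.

At 1.451: 11.0 × 1.451⁴ = 48.7598px
At 1.752: 11.0 × 1.752⁴ = 103.6404px
Difference: 103.6404 − 48.7598 = 54.8806px

54.88px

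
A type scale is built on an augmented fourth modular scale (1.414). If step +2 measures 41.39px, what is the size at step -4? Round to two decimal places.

5.18px

41.39 ÷ 1.414⁶ = 41.39 ÷ 7.99275 ≈ 5.178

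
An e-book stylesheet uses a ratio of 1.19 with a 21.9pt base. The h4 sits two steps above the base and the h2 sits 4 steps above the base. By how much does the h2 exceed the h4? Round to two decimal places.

12.90pt

Step 2: 21.9 × 1.19² = 31.0126pt
Step 4: 21.9 × 1.19⁴ = 43.9169pt
Difference: 43.9169 − 31.0126 = 12.9043pt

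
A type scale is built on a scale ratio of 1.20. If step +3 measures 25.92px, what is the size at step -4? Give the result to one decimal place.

The gap is -4 − (3) = -7 steps, so the factor is 1.20^-7.
25.92 ÷ 1.20⁷ = 25.92 ÷ 3.58318 ≈ 7.234

7.2px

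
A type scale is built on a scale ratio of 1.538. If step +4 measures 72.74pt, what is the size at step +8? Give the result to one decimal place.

407.0pt

Moving from step +4 to step +8 is 4 steps up, so multiply by r⁴.
72.74 × 1.538⁴ = 72.74 × 5.59533 ≈ 407.004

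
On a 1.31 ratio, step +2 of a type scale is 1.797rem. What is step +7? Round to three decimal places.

6.933rem

The gap is 7 − (2) = 5 steps, so the factor is 1.31^5.
1.797 × 1.31⁵ = 1.797 × 3.85795 ≈ 6.933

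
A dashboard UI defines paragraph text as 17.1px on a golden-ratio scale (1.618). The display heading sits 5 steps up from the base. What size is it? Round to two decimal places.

189.62px

17.1 × 1.618⁵ = 17.1 × 11.08901 ≈ 189.62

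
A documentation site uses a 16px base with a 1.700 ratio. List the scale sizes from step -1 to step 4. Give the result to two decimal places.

9.41px, 16.00px, 27.20px, 46.24px, 78.61px, 133.63px

Step -1: 16.0 ÷ 1.700 = 9.41
Step 0: 16px
Step 1: 16.0 × 1.700 = 27.20
Step 2: 16.0 × 1.700² = 46.24
Step 3: 16.0 × 1.700³ = 78.61
Step 4: 16.0 × 1.700⁴ = 133.63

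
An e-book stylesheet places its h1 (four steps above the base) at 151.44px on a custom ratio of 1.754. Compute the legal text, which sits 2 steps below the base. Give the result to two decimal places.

5.20px

151.44 ÷ 1.754⁶ = 151.44 ÷ 29.11907 ≈ 5.201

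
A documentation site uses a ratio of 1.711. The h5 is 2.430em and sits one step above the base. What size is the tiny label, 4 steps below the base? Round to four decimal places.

0.1657em

Moving from step +1 to step -4 is 5 steps down, so divide by r⁵.
2.430 ÷ 1.711⁵ = 2.430 ÷ 14.66392 ≈ 0.1657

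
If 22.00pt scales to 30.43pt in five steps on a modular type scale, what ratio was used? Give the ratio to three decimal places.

1.067

r⁵ = 30.43 / 22.00, so r = (30.43/22.00)^(1/5).
r = 1.3832^(1/5) ≈ 1.0670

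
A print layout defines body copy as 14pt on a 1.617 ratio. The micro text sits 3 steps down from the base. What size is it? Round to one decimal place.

3.3pt

A modular type scale is a geometric sequence: sizeₙ = base × rⁿ.
14.0 ÷ 1.617³ = 14.0 ÷ 4.22795 ≈ 3.31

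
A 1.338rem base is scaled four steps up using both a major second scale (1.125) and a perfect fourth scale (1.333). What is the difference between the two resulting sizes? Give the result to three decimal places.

2.081rem

Major second: 1.338 × 1.125⁴ = 2.14322rem
Perfect fourth: 1.338 × 1.333⁴ = 4.22451rem
Difference: 4.22451 − 2.14322 = 2.08129rem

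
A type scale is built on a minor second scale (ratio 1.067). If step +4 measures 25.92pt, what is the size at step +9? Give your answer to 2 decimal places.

35.85pt

Moving from step +4 to step +9 is 5 steps up, so multiply by r⁵.
25.92 × 1.067⁵ = 25.92 × 1.38300 ≈ 35.847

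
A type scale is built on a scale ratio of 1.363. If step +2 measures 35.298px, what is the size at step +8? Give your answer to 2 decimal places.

226.32px

Moving from step +2 to step +8 is 6 steps up, so multiply by r⁶.
35.298 × 1.363⁶ = 35.298 × 6.41173 ≈ 226.321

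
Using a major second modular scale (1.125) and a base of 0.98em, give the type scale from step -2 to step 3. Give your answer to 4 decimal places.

0.7743em, 0.8711em, 0.9800em, 1.1025em, 1.2403em, 1.3954em

Step -2: 0.98 ÷ 1.125² = 0.7743
Step -1: 0.98 ÷ 1.125 = 0.8711
Step 0: 0.98em
Step 1: 0.98 × 1.125 = 1.1025
Step 2: 0.98 × 1.125² = 1.2403
Step 3: 0.98 × 1.125³ = 1.3954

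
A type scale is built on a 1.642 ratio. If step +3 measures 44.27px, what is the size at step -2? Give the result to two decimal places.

3.71px

Moving from step +3 to step -2 is 5 steps down, so divide by r⁵.
44.27 ÷ 1.642⁵ = 44.27 ÷ 11.93619 ≈ 3.709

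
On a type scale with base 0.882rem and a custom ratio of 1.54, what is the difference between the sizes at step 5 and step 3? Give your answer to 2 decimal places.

4.42rem

Step 3: 0.882 × 1.54³ = 3.2213rem
Step 5: 0.882 × 1.54⁵ = 7.6396rem
Difference: 7.6396 − 3.2213 = 4.4183rem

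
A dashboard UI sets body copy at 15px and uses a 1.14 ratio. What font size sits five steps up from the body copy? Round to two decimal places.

Each step on a modular scale multiplies by the ratio, so the size n steps from the base is base × ratioⁿ.
15.0 × 1.14⁵ = 15.0 × 1.92541 ≈ 28.88

28.88px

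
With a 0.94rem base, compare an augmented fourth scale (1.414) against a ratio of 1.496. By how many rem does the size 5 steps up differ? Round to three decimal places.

Augmented fourth: 0.94 × 1.414⁵ = 5.31343rem
At 1.496: 0.94 × 1.496⁵ = 7.04346rem
Difference: 7.04346 − 5.31343 = 1.73003rem

1.730rem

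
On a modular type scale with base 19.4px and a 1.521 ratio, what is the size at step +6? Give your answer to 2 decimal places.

A modular type scale is a geometric sequence: sizeₙ = base × rⁿ.
19.4 × 1.521⁶ = 19.4 × 12.38156 ≈ 240.20

240.20px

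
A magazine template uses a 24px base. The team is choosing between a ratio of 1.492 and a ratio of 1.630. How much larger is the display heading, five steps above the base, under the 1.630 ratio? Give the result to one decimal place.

98.7px

At 1.492: 24.0 × 1.492⁵ = 177.442px
At 1.630: 24.0 × 1.630⁵ = 276.153px
Difference: 276.153 − 177.442 = 98.711px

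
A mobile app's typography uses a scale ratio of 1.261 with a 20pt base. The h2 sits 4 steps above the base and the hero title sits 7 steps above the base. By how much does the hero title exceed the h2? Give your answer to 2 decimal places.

50.83pt

Step 4: 20.0 × 1.261⁴ = 50.5697pt
Step 7: 20.0 × 1.261⁷ = 101.3995pt
Difference: 101.3995 − 50.5697 = 50.8298pt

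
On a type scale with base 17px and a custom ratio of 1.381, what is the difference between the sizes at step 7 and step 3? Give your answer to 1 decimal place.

Step 3: 17.0 × 1.381³ = 44.774px
Step 7: 17.0 × 1.381⁷ = 162.856px
Difference: 162.856 − 44.774 = 118.082px

118.1px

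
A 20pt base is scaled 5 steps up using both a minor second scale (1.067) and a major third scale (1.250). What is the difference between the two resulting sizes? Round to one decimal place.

33.4pt

Minor second: 20.0 × 1.067⁵ = 27.660pt
Major third: 20.0 × 1.250⁵ = 61.035pt
Difference: 61.035 − 27.660 = 33.375pt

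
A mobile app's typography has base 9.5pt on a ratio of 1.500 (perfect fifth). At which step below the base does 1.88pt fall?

4

1.500ⁿ = 9.5 / 1.88 = 5.0532
n = ln(5.0532) / ln(1.500) = 1.6200 / 0.4055 ≈ 4.00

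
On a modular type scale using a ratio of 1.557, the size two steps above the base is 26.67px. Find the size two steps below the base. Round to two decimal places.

26.67 ÷ 1.557⁴ = 26.67 ÷ 5.87698 ≈ 4.538

4.54px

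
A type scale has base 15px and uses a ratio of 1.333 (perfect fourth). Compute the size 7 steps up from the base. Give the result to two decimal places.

Each step on a modular scale multiplies by the ratio, so the size n steps from the base is base × ratioⁿ.
15.0 × 1.333⁷ = 15.0 × 7.47844 ≈ 112.18

112.18px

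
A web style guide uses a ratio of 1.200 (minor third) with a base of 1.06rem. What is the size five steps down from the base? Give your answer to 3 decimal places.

0.426rem

1.06 ÷ 1.200⁵ = 1.06 ÷ 2.48832 ≈ 0.426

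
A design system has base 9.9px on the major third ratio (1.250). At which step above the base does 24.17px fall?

1.250ⁿ = 24.17 / 9.9 = 2.4414
n = ln(2.4414) / ln(1.250) = 0.8926 / 0.2231 ≈ 4.00

4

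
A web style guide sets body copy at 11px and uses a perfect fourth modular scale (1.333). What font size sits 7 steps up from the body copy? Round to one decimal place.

82.3px

A modular type scale is a geometric sequence: sizeₙ = base × rⁿ.
11.0 × 1.333⁷ = 11.0 × 7.47844 ≈ 82.26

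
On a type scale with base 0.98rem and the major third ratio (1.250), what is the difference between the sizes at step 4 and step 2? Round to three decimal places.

0.861rem

Step 2: 0.98 × 1.250² = 1.53125rem
Step 4: 0.98 × 1.250⁴ = 2.39258rem
Difference: 2.39258 − 1.53125 = 0.86133rem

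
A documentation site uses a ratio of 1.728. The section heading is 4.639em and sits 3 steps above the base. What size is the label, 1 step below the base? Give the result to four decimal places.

The gap is -1 − (3) = -4 steps, so the factor is 1.728^-4.
4.639 ÷ 1.728⁴ = 4.639 ÷ 8.91610 ≈ 0.5203

0.5203em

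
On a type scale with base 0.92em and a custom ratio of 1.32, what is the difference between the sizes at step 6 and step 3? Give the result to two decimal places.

Step 3: 0.92 × 1.32³ = 2.1160em
Step 6: 0.92 × 1.32⁶ = 4.8667em
Difference: 4.8667 − 2.1160 = 2.7507em

2.75em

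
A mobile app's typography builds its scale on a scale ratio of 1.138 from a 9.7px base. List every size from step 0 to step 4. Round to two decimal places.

9.70px, 11.04px, 12.56px, 14.30px, 16.27px

Step 0: 9.7px
Step 1: 9.7 × 1.138 = 11.04
Step 2: 9.7 × 1.138² = 12.56
Step 3: 9.7 × 1.138³ = 14.30
Step 4: 9.7 × 1.138⁴ = 16.27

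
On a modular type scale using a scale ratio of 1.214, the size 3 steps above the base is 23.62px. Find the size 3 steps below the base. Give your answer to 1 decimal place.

7.4px

23.62 ÷ 1.214⁶ = 23.62 ÷ 3.20119 ≈ 7.378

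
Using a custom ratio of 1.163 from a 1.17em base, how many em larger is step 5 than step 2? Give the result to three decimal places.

0.907em

Step 2: 1.17 × 1.163² = 1.58251em
Step 5: 1.17 × 1.163⁵ = 2.48934em
Difference: 2.48934 − 1.58251 = 0.90683em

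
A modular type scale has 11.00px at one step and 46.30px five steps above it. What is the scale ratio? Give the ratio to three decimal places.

1.333

The ratio satisfies 11.00 × r⁵ = 46.30, so r = (46.30 / 11.00)^(1/5).
r = 4.2091^(1/5) ≈ 1.3330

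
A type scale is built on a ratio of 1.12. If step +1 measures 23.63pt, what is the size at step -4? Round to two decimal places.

13.41pt

Moving from step +1 to step -4 is 5 steps down, so divide by r⁵.
23.63 ÷ 1.12⁵ = 23.63 ÷ 1.76234 ≈ 13.408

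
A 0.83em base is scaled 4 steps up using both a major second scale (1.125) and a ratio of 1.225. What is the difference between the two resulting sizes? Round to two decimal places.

Major second: 0.83 × 1.125⁴ = 1.3295em
At 1.225: 0.83 × 1.225⁴ = 1.8691em
Difference: 1.8691 − 1.3295 = 0.5396em

0.54em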